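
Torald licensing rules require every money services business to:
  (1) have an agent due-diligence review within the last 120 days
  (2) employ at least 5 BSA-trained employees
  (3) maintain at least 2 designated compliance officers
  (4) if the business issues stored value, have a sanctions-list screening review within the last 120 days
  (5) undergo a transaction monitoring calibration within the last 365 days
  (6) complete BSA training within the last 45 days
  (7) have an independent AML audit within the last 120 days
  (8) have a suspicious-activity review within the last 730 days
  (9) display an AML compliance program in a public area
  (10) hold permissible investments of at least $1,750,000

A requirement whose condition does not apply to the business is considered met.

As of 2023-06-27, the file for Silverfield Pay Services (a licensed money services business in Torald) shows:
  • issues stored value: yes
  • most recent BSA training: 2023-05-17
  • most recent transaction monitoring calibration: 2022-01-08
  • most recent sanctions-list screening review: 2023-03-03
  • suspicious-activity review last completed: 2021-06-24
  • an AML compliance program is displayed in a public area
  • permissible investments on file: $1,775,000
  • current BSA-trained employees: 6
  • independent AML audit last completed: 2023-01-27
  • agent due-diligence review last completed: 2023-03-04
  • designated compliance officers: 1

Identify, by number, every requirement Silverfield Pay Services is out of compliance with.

3, 5, 7, 8

1. agent due-diligence review 115 days ago vs limit 120 → met
2. BSA-trained employees 6 ≥ 5 → met
3. designated compliance officers 1 < 2 → not met
4. condition 'issues stored value' holds; sanctions-list screening review 116 days ago vs limit 120 → met
5. transaction monitoring calibration 535 days ago vs limit 365 → not met
6. BSA training 41 days ago vs limit 45 → met
7. independent AML audit 151 days ago vs limit 120 → not met
8. suspicious-activity review 733 days ago vs limit 730 → not met
9. AML compliance program present → met
10. permissible investments $1,775,000 ≥ $1,750,000 → met
Not met: 3, 5, 7, 8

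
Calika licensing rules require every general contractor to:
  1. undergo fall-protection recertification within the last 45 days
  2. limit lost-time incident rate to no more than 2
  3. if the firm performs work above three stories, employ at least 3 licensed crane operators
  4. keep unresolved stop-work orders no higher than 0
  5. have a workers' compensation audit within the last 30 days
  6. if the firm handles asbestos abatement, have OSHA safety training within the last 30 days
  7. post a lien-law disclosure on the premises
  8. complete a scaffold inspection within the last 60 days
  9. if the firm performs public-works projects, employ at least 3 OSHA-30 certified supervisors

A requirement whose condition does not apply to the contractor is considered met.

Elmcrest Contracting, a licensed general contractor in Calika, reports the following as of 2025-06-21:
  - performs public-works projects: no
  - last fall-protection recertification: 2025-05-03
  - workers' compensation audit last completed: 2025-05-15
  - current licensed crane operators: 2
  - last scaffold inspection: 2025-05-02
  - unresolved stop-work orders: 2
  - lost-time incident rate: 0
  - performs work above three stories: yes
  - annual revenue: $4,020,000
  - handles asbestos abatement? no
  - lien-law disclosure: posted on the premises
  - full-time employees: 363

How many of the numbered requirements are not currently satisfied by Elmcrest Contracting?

1. fall-protection recertification 49 days ago vs limit 45 → not met
2. lost-time incident rate 0 ≤ 2 → met
3. condition 'performs work above three stories' holds; licensed crane operators 2 < 3 → not met
4. unresolved stop-work orders 2 > 0 → not met
5. workers' compensation audit 37 days ago vs limit 30 → not met
6. condition 'handles asbestos abatement' does not hold → requirement n/a → met
7. lien-law disclosure present → met
8. scaffold inspection 50 days ago vs limit 60 → met
9. condition 'performs public-works projects' does not hold → requirement n/a → met
Not met: 4 of 9

4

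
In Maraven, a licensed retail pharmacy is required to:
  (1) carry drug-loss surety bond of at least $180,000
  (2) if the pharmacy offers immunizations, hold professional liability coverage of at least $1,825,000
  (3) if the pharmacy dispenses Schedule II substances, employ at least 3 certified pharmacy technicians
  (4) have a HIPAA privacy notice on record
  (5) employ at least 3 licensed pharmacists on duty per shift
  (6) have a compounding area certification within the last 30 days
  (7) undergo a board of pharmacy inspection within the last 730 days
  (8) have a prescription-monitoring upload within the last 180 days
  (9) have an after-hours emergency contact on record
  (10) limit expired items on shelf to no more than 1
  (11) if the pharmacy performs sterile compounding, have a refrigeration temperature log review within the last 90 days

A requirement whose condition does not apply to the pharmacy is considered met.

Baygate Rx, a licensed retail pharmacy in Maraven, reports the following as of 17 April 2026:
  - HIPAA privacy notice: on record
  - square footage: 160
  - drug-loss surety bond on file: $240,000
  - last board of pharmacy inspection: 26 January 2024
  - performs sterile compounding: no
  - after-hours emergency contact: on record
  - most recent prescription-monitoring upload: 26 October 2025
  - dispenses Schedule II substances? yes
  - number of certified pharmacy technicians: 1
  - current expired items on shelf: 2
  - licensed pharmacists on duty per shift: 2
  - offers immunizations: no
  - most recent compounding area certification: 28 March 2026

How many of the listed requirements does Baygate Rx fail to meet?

4

1. drug-loss surety bond $240,000 ≥ $180,000 → met
2. condition 'offers immunizations' does not hold → requirement n/a → met
3. condition 'dispenses Schedule II substances' holds; certified pharmacy technicians 1 < 3 → not met
4. HIPAA privacy notice present → met
5. licensed pharmacists on duty per shift 2 < 3 → not met
6. compounding area certification 20 days ago vs limit 30 → met
7. board of pharmacy inspection 812 days ago vs limit 730 → not met
8. prescription-monitoring upload 173 days ago vs limit 180 → met
9. after-hours emergency contact present → met
10. expired items on shelf 2 > 1 → not met
11. condition 'performs sterile compounding' does not hold → requirement n/a → met
Not met: 4 of 11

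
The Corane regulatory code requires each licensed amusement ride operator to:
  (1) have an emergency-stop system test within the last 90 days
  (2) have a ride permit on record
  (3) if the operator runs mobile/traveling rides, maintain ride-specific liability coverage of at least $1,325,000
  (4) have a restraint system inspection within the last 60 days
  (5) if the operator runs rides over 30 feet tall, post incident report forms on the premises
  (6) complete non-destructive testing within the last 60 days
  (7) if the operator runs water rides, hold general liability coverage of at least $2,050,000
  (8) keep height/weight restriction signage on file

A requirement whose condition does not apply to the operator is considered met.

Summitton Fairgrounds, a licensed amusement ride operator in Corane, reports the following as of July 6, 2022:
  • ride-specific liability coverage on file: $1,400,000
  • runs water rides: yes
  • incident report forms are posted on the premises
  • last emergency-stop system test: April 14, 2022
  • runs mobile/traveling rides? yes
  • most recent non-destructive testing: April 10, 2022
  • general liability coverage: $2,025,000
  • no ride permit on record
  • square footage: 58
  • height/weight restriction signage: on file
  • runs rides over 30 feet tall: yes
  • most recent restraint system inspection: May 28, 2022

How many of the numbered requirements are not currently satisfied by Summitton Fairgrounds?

3

1. emergency-stop system test 83 days ago vs limit 90 → met
2. ride permit absent → not met
3. condition 'runs mobile/traveling rides' holds; ride-specific liability coverage $1,400,000 ≥ $1,325,000 → met
4. restraint system inspection 39 days ago vs limit 60 → met
5. condition 'runs rides over 30 feet tall' holds; incident report forms present → met
6. non-destructive testing 87 days ago vs limit 60 → not met
7. condition 'runs water rides' holds; general liability coverage $2,025,000 < $2,050,000 → not met
8. height/weight restriction signage present → met
Not met: 3 of 8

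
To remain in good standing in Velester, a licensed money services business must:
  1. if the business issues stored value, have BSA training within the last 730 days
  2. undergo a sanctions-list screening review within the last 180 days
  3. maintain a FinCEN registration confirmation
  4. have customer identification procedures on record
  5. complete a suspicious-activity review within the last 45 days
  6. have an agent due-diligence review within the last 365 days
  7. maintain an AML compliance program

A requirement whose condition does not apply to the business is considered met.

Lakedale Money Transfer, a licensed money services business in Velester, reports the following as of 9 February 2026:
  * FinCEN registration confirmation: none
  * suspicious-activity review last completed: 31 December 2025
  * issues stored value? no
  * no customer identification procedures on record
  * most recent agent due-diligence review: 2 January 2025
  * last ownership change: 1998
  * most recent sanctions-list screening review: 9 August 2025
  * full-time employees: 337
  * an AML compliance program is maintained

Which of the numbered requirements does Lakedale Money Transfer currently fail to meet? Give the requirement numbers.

2, 3, 4, 6

1. condition 'issues stored value' does not hold → requirement n/a → met
2. sanctions-list screening review 184 days ago vs limit 180 → not met
3. FinCEN registration confirmation absent → not met
4. customer identification procedures absent → not met
5. suspicious-activity review 40 days ago vs limit 45 → met
6. agent due-diligence review 403 days ago vs limit 365 → not met
7. AML compliance program present → met
Not met: 2, 3, 4, 6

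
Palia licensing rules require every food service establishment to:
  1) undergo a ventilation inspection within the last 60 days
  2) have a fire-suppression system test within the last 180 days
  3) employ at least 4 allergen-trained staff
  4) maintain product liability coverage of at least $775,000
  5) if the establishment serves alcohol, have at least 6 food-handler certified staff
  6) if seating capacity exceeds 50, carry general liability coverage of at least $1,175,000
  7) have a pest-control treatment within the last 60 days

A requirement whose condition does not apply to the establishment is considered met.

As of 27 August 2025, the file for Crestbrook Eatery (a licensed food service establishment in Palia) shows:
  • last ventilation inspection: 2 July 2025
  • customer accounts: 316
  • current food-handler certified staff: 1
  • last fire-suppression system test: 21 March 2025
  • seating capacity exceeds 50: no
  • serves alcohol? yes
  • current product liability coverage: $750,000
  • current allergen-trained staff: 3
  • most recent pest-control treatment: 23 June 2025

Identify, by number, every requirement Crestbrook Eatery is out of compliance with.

3, 4, 5, 7

1. ventilation inspection 56 days ago vs limit 60 → met
2. fire-suppression system test 159 days ago vs limit 180 → met
3. allergen-trained staff 3 < 4 → not met
4. product liability coverage $750,000 < $775,000 → not met
5. condition 'serves alcohol' holds; food-handler certified staff 1 < 6 → not met
6. condition 'seating capacity exceeds 50' does not hold → requirement n/a → met
7. pest-control treatment 65 days ago vs limit 60 → not met
Not met: 3, 4, 5, 7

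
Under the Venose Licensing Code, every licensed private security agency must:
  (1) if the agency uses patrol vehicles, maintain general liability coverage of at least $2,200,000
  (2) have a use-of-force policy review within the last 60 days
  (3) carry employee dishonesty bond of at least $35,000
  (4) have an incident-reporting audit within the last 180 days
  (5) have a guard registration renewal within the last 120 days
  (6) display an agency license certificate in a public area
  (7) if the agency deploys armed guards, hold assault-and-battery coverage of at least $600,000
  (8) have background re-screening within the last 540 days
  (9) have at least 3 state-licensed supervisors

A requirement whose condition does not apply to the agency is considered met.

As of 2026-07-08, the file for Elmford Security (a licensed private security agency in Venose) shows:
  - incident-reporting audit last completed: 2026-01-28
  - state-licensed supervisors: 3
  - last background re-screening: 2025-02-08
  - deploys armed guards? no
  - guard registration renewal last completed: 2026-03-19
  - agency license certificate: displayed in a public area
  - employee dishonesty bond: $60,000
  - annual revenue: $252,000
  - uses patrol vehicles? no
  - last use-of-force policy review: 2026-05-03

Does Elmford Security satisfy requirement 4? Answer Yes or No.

4. incident-reporting audit 161 days ago vs limit 180 → met

Yes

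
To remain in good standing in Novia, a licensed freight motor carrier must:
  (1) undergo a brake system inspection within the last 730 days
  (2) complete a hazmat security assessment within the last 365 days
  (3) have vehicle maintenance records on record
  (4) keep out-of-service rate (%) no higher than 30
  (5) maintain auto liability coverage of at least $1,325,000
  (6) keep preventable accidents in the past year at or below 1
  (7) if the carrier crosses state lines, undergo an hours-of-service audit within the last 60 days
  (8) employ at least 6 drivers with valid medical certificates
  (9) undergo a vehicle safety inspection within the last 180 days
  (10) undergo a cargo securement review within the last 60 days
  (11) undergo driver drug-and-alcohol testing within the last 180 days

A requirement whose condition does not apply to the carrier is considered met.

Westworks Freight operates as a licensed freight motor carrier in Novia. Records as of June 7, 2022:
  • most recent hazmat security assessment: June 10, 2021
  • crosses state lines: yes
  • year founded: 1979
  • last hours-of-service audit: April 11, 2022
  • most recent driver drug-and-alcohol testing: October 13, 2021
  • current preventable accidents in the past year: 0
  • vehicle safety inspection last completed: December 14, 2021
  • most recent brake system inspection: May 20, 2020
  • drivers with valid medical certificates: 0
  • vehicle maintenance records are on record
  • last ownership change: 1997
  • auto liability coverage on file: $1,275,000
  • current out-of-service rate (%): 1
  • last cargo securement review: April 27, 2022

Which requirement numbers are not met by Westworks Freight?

1. brake system inspection 748 days ago vs limit 730 → not met
2. hazmat security assessment 362 days ago vs limit 365 → met
3. vehicle maintenance records present → met
4. out-of-service rate (%) 1 ≤ 30 → met
5. auto liability coverage $1,275,000 < $1,325,000 → not met
6. preventable accidents in the past year 0 ≤ 1 → met
7. condition 'crosses state lines' holds; hours-of-service audit 57 days ago vs limit 60 → met
8. drivers with valid medical certificates 0 < 6 → not met
9. vehicle safety inspection 175 days ago vs limit 180 → met
10. cargo securement review 41 days ago vs limit 60 → met
11. driver drug-and-alcohol testing 237 days ago vs limit 180 → not met
Not met: 1, 5, 8, 11

1, 5, 8, 11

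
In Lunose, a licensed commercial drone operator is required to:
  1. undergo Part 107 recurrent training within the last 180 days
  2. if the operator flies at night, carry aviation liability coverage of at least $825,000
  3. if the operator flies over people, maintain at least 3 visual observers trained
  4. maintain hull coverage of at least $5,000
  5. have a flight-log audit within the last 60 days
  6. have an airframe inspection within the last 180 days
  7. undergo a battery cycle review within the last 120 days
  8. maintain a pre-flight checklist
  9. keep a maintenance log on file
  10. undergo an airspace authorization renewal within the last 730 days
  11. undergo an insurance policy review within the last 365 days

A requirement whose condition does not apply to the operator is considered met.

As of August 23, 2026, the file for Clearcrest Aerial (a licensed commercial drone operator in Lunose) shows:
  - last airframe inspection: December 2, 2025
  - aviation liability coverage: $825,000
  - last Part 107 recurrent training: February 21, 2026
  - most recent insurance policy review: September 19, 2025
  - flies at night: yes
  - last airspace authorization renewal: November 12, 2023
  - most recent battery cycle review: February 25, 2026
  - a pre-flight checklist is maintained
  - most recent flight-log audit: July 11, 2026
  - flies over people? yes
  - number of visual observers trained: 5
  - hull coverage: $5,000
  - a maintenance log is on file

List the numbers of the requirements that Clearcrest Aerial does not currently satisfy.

1, 6, 7, 10

1. Part 107 recurrent training 183 days ago vs limit 180 → not met
2. condition 'flies at night' holds; aviation liability coverage $825,000 ≥ $825,000 → met
3. condition 'flies over people' holds; visual observers trained 5 ≥ 3 → met
4. hull coverage $5,000 ≥ $5,000 → met
5. flight-log audit 43 days ago vs limit 60 → met
6. airframe inspection 264 days ago vs limit 180 → not met
7. battery cycle review 179 days ago vs limit 120 → not met
8. pre-flight checklist present → met
9. maintenance log present → met
10. airspace authorization renewal 1015 days ago vs limit 730 → not met
11. insurance policy review 338 days ago vs limit 365 → met
Not met: 1, 6, 7, 10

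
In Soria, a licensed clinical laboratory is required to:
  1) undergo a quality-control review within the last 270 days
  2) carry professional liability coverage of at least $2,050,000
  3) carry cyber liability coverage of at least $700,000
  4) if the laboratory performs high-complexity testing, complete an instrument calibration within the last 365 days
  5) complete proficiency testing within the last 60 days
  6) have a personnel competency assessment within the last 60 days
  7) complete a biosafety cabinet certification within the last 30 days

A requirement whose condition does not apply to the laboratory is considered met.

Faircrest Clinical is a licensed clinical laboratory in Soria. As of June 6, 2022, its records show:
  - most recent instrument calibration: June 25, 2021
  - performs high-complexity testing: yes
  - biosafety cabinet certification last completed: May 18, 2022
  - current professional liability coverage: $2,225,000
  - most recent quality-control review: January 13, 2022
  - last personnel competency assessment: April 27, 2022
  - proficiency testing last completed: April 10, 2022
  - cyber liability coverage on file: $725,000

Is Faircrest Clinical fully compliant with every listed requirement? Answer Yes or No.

1. quality-control review 144 days ago vs limit 270 → met
2. professional liability coverage $2,225,000 ≥ $2,050,000 → met
3. cyber liability coverage $725,000 ≥ $700,000 → met
4. condition 'performs high-complexity testing' holds; instrument calibration 346 days ago vs limit 365 → met
5. proficiency testing 57 days ago vs limit 60 → met
6. personnel competency assessment 40 days ago vs limit 60 → met
7. biosafety cabinet certification 19 days ago vs limit 30 → met
All met.

Yes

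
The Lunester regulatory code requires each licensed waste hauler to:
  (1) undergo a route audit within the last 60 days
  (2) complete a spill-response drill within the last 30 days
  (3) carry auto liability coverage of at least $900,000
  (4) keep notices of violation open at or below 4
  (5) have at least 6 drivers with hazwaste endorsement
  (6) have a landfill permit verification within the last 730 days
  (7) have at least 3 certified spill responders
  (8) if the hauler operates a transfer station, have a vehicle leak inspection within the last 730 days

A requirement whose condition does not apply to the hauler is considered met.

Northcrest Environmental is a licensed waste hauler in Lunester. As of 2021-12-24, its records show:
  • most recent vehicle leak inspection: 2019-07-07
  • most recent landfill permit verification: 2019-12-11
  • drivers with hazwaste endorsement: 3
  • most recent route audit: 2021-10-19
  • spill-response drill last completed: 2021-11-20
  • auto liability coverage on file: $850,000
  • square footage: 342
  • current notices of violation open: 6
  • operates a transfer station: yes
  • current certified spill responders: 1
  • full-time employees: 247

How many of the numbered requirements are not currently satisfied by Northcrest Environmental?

1. route audit 66 days ago vs limit 60 → not met
2. spill-response drill 34 days ago vs limit 30 → not met
3. auto liability coverage $850,000 < $900,000 → not met
4. notices of violation open 6 > 4 → not met
5. drivers with hazwaste endorsement 3 < 6 → not met
6. landfill permit verification 744 days ago vs limit 730 → not met
7. certified spill responders 1 < 3 → not met
8. condition 'operates a transfer station' holds; vehicle leak inspection 901 days ago vs limit 730 → not met
Not met: 8 of 8

8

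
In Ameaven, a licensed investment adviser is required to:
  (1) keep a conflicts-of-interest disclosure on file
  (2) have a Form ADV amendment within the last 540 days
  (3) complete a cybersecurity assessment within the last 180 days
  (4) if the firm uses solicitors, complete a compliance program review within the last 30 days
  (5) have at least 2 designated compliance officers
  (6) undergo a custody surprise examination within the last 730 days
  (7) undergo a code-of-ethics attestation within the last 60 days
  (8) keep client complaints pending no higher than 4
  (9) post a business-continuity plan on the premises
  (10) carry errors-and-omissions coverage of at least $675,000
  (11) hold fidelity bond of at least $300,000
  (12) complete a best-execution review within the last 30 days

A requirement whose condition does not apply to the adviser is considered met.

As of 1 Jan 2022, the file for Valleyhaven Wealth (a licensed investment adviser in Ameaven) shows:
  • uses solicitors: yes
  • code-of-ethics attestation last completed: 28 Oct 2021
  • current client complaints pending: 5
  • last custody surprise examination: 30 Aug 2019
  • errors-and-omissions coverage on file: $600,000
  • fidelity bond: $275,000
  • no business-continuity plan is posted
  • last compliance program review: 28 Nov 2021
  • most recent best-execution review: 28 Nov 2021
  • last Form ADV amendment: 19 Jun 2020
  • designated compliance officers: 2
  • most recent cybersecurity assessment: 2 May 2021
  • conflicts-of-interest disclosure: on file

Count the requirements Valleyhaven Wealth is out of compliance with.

10

1. conflicts-of-interest disclosure present → met
2. Form ADV amendment 561 days ago vs limit 540 → not met
3. cybersecurity assessment 244 days ago vs limit 180 → not met
4. condition 'uses solicitors' holds; compliance program review 34 days ago vs limit 30 → not met
5. designated compliance officers 2 ≥ 2 → met
6. custody surprise examination 855 days ago vs limit 730 → not met
7. code-of-ethics attestation 65 days ago vs limit 60 → not met
8. client complaints pending 5 > 4 → not met
9. business-continuity plan absent → not met
10. errors-and-omissions coverage $600,000 < $675,000 → not met
11. fidelity bond $275,000 < $300,000 → not met
12. best-execution review 34 days ago vs limit 30 → not met
Not met: 10 of 12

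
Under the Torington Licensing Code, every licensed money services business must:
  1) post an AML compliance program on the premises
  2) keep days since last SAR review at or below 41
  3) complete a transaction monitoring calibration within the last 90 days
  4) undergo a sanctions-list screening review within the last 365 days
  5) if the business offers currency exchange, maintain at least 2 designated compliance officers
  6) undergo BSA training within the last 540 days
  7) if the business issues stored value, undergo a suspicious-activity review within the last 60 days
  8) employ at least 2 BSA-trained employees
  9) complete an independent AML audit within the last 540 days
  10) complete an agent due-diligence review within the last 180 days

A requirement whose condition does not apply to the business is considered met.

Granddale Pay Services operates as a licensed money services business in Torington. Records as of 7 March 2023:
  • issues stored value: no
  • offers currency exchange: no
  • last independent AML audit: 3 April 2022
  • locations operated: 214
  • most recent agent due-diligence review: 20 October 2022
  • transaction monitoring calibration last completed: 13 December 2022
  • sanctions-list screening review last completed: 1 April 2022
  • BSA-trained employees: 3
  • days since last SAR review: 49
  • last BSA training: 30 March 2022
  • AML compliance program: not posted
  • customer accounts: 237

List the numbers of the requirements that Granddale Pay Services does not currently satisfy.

1, 2

1. AML compliance program absent → not met
2. days since last SAR review 49 > 41 → not met
3. transaction monitoring calibration 84 days ago vs limit 90 → met
4. sanctions-list screening review 340 days ago vs limit 365 → met
5. condition 'offers currency exchange' does not hold → requirement n/a → met
6. BSA training 342 days ago vs limit 540 → met
7. condition 'issues stored value' does not hold → requirement n/a → met
8. BSA-trained employees 3 ≥ 2 → met
9. independent AML audit 338 days ago vs limit 540 → met
10. agent due-diligence review 138 days ago vs limit 180 → met
Not met: 1, 2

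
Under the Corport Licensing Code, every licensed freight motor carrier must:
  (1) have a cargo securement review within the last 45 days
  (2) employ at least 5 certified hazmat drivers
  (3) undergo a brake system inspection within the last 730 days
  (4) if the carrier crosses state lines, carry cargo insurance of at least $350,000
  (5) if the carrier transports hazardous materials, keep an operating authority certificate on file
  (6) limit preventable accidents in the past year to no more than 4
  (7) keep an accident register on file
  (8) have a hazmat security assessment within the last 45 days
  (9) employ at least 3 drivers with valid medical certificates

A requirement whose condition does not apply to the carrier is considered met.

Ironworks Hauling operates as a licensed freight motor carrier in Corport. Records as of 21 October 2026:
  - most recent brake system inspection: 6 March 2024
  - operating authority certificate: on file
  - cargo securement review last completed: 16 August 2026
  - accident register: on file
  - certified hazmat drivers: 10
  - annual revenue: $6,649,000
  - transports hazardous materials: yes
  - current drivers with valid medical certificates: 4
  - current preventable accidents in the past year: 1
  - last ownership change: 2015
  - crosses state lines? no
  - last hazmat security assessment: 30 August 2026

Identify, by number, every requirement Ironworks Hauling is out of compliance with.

1, 3, 8

1. cargo securement review 66 days ago vs limit 45 → not met
2. certified hazmat drivers 10 ≥ 5 → met
3. brake system inspection 959 days ago vs limit 730 → not met
4. condition 'crosses state lines' does not hold → requirement n/a → met
5. condition 'transports hazardous materials' holds; operating authority certificate present → met
6. preventable accidents in the past year 1 ≤ 4 → met
7. accident register present → met
8. hazmat security assessment 52 days ago vs limit 45 → not met
9. drivers with valid medical certificates 4 ≥ 3 → met
Not met: 1, 3, 8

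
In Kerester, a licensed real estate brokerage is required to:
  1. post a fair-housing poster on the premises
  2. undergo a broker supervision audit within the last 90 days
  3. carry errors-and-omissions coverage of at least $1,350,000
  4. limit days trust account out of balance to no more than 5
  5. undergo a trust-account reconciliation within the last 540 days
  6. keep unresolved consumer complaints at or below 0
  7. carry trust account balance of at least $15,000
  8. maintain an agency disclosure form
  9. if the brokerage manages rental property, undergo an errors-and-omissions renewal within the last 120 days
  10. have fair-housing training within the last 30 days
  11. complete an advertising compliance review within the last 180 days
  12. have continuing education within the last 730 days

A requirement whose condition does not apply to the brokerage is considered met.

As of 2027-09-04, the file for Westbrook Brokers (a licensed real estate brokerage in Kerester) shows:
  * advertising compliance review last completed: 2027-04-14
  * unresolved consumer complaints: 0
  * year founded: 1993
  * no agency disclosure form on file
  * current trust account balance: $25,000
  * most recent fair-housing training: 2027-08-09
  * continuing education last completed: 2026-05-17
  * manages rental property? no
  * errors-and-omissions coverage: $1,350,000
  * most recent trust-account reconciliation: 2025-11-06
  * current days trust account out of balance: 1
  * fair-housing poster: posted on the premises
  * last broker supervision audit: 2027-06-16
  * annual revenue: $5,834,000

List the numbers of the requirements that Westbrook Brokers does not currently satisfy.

5, 8

1. fair-housing poster present → met
2. broker supervision audit 80 days ago vs limit 90 → met
3. errors-and-omissions coverage $1,350,000 ≥ $1,350,000 → met
4. days trust account out of balance 1 ≤ 5 → met
5. trust-account reconciliation 667 days ago vs limit 540 → not met
6. unresolved consumer complaints 0 ≤ 0 → met
7. trust account balance $25,000 ≥ $15,000 → met
8. agency disclosure form absent → not met
9. condition 'manages rental property' does not hold → requirement n/a → met
10. fair-housing training 26 days ago vs limit 30 → met
11. advertising compliance review 143 days ago vs limit 180 → met
12. continuing education 475 days ago vs limit 730 → met
Not met: 5, 8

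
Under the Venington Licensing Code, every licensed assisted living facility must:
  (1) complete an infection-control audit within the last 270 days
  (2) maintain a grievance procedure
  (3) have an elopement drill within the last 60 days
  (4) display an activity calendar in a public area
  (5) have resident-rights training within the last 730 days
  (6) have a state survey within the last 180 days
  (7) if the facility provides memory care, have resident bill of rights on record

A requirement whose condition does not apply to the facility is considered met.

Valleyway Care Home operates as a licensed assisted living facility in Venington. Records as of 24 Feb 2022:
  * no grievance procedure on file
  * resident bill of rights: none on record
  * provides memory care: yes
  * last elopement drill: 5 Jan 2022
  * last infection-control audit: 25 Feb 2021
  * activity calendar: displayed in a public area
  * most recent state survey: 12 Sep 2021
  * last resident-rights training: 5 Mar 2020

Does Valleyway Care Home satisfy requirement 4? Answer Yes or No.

4. activity calendar present → met

Yes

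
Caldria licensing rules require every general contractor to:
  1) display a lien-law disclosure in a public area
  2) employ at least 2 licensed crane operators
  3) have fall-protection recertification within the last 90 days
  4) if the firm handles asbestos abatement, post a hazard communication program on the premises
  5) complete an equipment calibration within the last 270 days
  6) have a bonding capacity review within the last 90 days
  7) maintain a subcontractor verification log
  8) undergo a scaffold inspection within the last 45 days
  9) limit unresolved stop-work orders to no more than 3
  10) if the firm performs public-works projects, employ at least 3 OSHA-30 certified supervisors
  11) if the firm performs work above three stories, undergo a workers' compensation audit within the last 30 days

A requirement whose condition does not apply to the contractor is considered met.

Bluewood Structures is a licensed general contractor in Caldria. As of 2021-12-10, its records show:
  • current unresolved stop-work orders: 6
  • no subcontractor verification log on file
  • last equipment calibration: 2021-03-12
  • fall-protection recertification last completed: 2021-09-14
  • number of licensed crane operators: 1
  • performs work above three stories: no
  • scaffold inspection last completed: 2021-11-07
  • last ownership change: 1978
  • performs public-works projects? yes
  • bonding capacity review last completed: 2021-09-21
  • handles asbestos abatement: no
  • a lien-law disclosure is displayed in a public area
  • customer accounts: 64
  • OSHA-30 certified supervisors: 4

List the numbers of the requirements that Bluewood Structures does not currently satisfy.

1. lien-law disclosure present → met
2. licensed crane operators 1 < 2 → not met
3. fall-protection recertification 87 days ago vs limit 90 → met
4. condition 'handles asbestos abatement' does not hold → requirement n/a → met
5. equipment calibration 273 days ago vs limit 270 → not met
6. bonding capacity review 80 days ago vs limit 90 → met
7. subcontractor verification log absent → not met
8. scaffold inspection 33 days ago vs limit 45 → met
9. unresolved stop-work orders 6 > 3 → not met
10. condition 'performs public-works projects' holds; OSHA-30 certified supervisors 4 ≥ 3 → met
11. condition 'performs work above three stories' does not hold → requirement n/a → met
Not met: 2, 5, 7, 9

2, 5, 7, 9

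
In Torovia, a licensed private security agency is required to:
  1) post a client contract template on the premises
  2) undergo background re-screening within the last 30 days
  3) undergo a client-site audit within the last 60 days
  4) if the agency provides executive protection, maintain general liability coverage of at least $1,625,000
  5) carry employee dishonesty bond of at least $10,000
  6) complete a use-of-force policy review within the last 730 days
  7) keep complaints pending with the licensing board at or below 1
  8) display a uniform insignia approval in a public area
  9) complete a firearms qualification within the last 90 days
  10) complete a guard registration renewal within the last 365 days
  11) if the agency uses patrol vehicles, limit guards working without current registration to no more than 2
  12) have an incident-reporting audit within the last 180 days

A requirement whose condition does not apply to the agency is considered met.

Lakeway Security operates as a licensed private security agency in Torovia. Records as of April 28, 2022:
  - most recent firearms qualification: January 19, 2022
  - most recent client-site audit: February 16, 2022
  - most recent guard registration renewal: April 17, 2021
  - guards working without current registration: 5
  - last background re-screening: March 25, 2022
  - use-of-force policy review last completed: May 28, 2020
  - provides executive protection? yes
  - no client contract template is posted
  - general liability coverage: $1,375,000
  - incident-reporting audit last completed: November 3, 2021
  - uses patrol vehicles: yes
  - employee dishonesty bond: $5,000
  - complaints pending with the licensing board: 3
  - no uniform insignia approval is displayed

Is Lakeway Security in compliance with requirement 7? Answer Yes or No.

No

7. complaints pending with the licensing board 3 > 1 → not met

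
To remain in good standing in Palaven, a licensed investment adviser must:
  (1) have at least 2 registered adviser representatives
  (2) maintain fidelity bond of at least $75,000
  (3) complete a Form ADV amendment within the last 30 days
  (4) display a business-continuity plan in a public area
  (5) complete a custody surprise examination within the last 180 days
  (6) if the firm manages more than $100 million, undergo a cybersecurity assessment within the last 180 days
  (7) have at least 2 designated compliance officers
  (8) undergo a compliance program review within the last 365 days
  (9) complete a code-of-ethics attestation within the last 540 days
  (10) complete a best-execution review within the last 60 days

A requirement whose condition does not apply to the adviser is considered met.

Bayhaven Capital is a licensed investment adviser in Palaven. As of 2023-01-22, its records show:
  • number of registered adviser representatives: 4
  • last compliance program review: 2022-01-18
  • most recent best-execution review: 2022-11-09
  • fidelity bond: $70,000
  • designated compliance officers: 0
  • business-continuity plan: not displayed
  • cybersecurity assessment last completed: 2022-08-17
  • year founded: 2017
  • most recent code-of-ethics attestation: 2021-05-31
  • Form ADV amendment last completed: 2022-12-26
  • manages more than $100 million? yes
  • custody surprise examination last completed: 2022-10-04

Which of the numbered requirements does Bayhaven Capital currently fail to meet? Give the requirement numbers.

1. registered adviser representatives 4 ≥ 2 → met
2. fidelity bond $70,000 < $75,000 → not met
3. Form ADV amendment 27 days ago vs limit 30 → met
4. business-continuity plan absent → not met
5. custody surprise examination 110 days ago vs limit 180 → met
6. condition 'manages more than $100 million' holds; cybersecurity assessment 158 days ago vs limit 180 → met
7. designated compliance officers 0 < 2 → not met
8. compliance program review 369 days ago vs limit 365 → not met
9. code-of-ethics attestation 601 days ago vs limit 540 → not met
10. best-execution review 74 days ago vs limit 60 → not met
Not met: 2, 4, 7, 8, 9, 10

2, 4, 7, 8, 9, 10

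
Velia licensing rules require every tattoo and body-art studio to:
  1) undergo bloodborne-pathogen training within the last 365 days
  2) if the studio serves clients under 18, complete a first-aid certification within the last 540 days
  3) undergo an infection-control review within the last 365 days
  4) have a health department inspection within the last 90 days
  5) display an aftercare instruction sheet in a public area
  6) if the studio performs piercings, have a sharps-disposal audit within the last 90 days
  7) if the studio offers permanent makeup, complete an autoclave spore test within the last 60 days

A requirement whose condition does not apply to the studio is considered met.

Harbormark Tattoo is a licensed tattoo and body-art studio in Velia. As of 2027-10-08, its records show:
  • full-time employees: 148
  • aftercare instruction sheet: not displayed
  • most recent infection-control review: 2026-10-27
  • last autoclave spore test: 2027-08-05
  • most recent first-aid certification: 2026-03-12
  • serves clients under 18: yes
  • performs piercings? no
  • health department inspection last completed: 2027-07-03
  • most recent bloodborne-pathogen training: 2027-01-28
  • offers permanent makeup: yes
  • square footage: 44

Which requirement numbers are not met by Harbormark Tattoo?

2, 4, 5, 7

1. bloodborne-pathogen training 253 days ago vs limit 365 → met
2. condition 'serves clients under 18' holds; first-aid certification 575 days ago vs limit 540 → not met
3. infection-control review 346 days ago vs limit 365 → met
4. health department inspection 97 days ago vs limit 90 → not met
5. aftercare instruction sheet absent → not met
6. condition 'performs piercings' does not hold → requirement n/a → met
7. condition 'offers permanent makeup' holds; autoclave spore test 64 days ago vs limit 60 → not met
Not met: 2, 4, 5, 7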